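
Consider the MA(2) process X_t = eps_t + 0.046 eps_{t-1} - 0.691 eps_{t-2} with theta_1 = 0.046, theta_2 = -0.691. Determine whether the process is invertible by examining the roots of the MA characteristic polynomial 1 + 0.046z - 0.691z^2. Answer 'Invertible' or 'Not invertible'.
\text{Invertible}

The MA(q) characteristic polynomial is P(z) = 1 + 0.046z - 0.691z^2.
Invertibility requires all roots to lie outside the unit circle, i.e. |z| > 1 for every root.
Set 1 + (0.046) z + (-0.691) z^2 = 0, i.e. a z^2 + b z + c = 0 with a = -0.691, b = 0.046, c = 1.
Discriminant D = b^2 - 4ac = (0.046)^2 - 4*(-0.691)*1 = 0.002116 - (-2.764) = 2.766116.
D >= 0, so the roots are real: z = (-b +/- sqrt(D)) / (2a) = (-0.046 +/- 1.663164) / (-1.382).
  z_1 = (-0.046 + 1.663164) / (-1.382) = -1.1702,   |z_1| = 1.1702.
  z_2 = (-0.046 - 1.663164) / (-1.382) = 1.2367,   |z_2| = 1.2367.
Moduli of all roots: 1.1702, 1.2367.
All moduli strictly greater than 1? Yes.
Verdict: Invertible.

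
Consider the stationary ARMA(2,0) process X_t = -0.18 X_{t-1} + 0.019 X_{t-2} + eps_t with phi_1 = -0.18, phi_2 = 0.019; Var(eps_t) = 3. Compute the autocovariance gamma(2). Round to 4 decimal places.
\gamma(2) = 0.1616

Multiply the model equation by X_{t-k} and take expectations. With theta_0 = psi_0 = 1 and psi_j the MA(infinity) weights, this gives
  gamma(k) - sum_i phi_i gamma(k-i) = c_k,
  c_k = sigma^2 * sum_{j=k..q} theta_j psi_{j-k}   (c_k = 0 for k > q),
using gamma(-m) = gamma(m).
Pure AR (q = 0): c_0 = sigma^2 = 3, c_k = 0 for k >= 1.
Equations for k = 0, 1, 2 (AR order 2, c_2 = 0):
  (E0) gamma(0) = phi_1 gamma(1) + phi_2 gamma(2) + c_0
  (E1) gamma(1) = phi_1 gamma(0) + phi_2 gamma(1) + c_1
  (E2) gamma(2) = phi_1 gamma(1) + phi_2 gamma(0)
From (E1): gamma(1) = A gamma(0) + B with
  A = phi_1 / (1 - phi_2) = -0.18 / 0.981 = -0.183486,   B = c_1 / (1 - phi_2) = 0 / 0.981 = 0.
Insert (E2) into (E0): gamma(0) (1 - phi_2^2) = phi_1 (1 + phi_2) gamma(1) + c_0.
  phi_1 (1 + phi_2) = (-0.18)(1.019) = -0.18342,   1 - phi_2^2 = 0.999639.
Replace gamma(1) by A gamma(0) + B and collect gamma(0):
  gamma(0) [0.999639 - (-0.18342)(-0.183486)] = c_0 = 3
  gamma(0) * 0.965984 = 3
  gamma(0) = 3 / 0.965984 = 3.105642.
  gamma(1) = A gamma(0) = (-0.183486)(3.105642) = -0.569843.
  gamma(2) = phi_1 gamma(1) + phi_2 gamma(0) = (-0.18)(-0.569843) + (0.019)(3.105642) = 0.161579.
Therefore gamma(2) = 0.1616 (to 4 decimal places).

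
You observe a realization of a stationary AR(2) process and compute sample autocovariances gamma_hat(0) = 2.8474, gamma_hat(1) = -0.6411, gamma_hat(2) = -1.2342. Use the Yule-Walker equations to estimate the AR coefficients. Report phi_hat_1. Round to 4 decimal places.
\hat\phi_{1} = -0.3400

The Yule-Walker equations for an AR(p) process read, in matrix form,
  Gamma_p phi = r_p,   with   (Gamma_p)_{ij} = gamma(|i - j|),
                       (r_p)_i = gamma(i),   i,j = 1..p.
Substitute the sample gammas (Toeplitz matrix and right-hand side of size 2):
  Gamma_p = [[2.8474, -0.6411], [-0.6411, 2.8474]]
  r_p     = [-0.6411, -1.2342]
Written out:
  2.8474 phi_1 - 0.6411 phi_2 = -0.6411
  -0.6411 phi_1 + 2.8474 phi_2 = -1.2342
Solve by Cramer's rule:
  det = gamma(0)^2 - gamma(1)^2 = (2.8474)^2 - (-0.6411)^2 = 8.10768676 - 0.41100921 = 7.69667755
  phi_hat_1 = [gamma(1) gamma(0) - gamma(1) gamma(2)] / det = [(-0.6411)(2.8474) - (-0.6411)(-1.2342)] / 7.69667755 = -2.61671376 / 7.69667755 = -0.34
  phi_hat_2 = [gamma(0) gamma(2) - gamma(1)^2] / det = [(2.8474)(-1.2342) - (-0.6411)^2] / 7.69667755 = -3.92527029 / 7.69667755 = -0.51
So phi_hat = [-0.3400, -0.5100].
Therefore phi_hat_1 = -0.3400.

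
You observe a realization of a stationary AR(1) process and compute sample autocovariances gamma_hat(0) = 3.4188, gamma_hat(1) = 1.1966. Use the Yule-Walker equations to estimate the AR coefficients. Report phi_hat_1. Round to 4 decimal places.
\hat\phi_{1} = 0.3500

The Yule-Walker equations for an AR(p) process read, in matrix form,
  Gamma_p phi = r_p,   with   (Gamma_p)_{ij} = gamma(|i - j|),
                       (r_p)_i = gamma(i),   i,j = 1..p.
Substitute the sample gammas (Toeplitz matrix and right-hand side of size 1):
  Gamma_p = [[3.4188]]
  r_p     = [1.1966]
With p = 1 this is the single equation gamma(0) phi_1 = gamma(1):
  phi_hat_1 = gamma(1) / gamma(0) = 1.1966 / 3.4188 = 0.3500.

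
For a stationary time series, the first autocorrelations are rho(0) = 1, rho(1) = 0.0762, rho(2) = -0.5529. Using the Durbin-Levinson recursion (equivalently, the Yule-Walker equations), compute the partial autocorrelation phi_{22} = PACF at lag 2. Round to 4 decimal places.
\phi_{22} = -0.5620

The PACF at lag k is phi_{kk}, the last component of the solution
to the Yule-Walker system G_k phi = r_k where
  (G_k)_{ij} = rho(|i - j|), (r_k)_i = rho(i), i,j = 1..k.
Equivalently, Durbin-Levinson gives phi_{kk} iteratively:
  phi_{11} = rho(1)
  phi_{kk} = [rho(k) - sum_{j=1..k-1} phi_{k-1,j} rho(k-j)]
            / [1 - sum_{j=1..k-1} phi_{k-1,j} rho(j)],
  phi_{k,j} = phi_{k-1,j} - phi_{kk} phi_{k-1,k-j},  j = 1..k-1.
Step k = 1:
  phi_11 = rho(1) = 0.0762.
Step k = 2:
  phi_22 = [rho(2) - phi_11 rho(1)] / [1 - phi_11 rho(1)] = [-0.5529 - (0.0762)(0.0762)] / [1 - (0.0762)(0.0762)]
         = -0.55870644 / 0.99419356 = -0.562.
Therefore phi_{22} = -0.5620.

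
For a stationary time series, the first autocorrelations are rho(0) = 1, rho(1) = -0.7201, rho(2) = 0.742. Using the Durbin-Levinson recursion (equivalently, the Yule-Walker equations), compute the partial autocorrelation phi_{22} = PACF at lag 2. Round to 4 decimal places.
\phi_{22} = 0.4641

The PACF at lag k is phi_{kk}, the last component of the solution
to the Yule-Walker system G_k phi = r_k where
  (G_k)_{ij} = rho(|i - j|), (r_k)_i = rho(i), i,j = 1..k.
Equivalently, Durbin-Levinson gives phi_{kk} iteratively:
  phi_{11} = rho(1)
  phi_{kk} = [rho(k) - sum_{j=1..k-1} phi_{k-1,j} rho(k-j)]
            / [1 - sum_{j=1..k-1} phi_{k-1,j} rho(j)],
  phi_{k,j} = phi_{k-1,j} - phi_{kk} phi_{k-1,k-j},  j = 1..k-1.
Step k = 1:
  phi_11 = rho(1) = -0.7201.
Step k = 2:
  phi_22 = [rho(2) - phi_11 rho(1)] / [1 - phi_11 rho(1)] = [0.742 - (-0.7201)(-0.7201)] / [1 - (-0.7201)(-0.7201)]
         = 0.22345599 / 0.48145599 = 0.4641.
Therefore phi_{22} = 0.4641.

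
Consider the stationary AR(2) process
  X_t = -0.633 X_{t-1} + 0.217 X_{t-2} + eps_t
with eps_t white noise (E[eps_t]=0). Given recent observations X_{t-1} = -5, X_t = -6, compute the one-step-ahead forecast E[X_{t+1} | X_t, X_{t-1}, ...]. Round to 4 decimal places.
E[X_{t+1} \mid \mathcal F_t] = 2.7130

For an AR(p) model X_t = c + sum_i phi_i X_{t-i} + eps_t, the
one-step-ahead conditional mean is
  E[X_{t+1} | X_t, ...] = c + sum_i phi_i X_{t+1-i}.
Substitute known values:
  E[X_{t+1} | ...] = (-0.633) * (-6) + (0.217) * (-5)
                   = 2.7130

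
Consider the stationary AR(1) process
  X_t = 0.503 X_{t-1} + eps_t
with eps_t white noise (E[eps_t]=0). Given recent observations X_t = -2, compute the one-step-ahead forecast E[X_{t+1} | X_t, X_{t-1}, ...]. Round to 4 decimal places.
E[X_{t+1} \mid \mathcal F_t] = -1.0060

For an AR(p) model X_t = c + sum_i phi_i X_{t-i} + eps_t, the
one-step-ahead conditional mean is
  E[X_{t+1} | X_t, ...] = c + sum_i phi_i X_{t+1-i}.
Substitute known values:
  E[X_{t+1} | ...] = (0.503) * (-2)
                   = -1.0060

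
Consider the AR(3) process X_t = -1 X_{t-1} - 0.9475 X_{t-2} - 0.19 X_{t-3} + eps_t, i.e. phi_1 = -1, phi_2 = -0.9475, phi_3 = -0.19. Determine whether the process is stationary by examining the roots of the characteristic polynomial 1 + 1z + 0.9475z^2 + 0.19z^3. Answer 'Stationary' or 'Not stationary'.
\text{Stationary}

The AR(p) characteristic polynomial is P(z) = 1 + 1z + 0.9475z^2 + 0.19z^3.
Stationarity requires all roots to lie outside the unit circle, i.e. |z| > 1 for every root.
Degree 3: look for a simple real root z0 first, then factor out (1 - z/z0) and solve the remaining quadratic.
Testing z0 = -4: P(-4) = 1 + (1)(-4) + (0.9475)(-4)^2 + (0.19)(-4)^3
  = 1 + (-4) + (15.16) + (-12.16) = 0.  So z_0 = -4 is a root, |z_0| = 4.
Divide out the factor (1 + 0.25 z) = (1 - z/z0) (since 1/z0 = -0.25):
  P(z) = (1 + 0.25 z)(1 + (0.75) z + (0.76) z^2)
  [check: z-coef 0.75 - (-0.25) = 1; z^2-coef 0.76 - (-0.25)(0.75) = 0.9475; z^3-coef -(-0.25)(0.76) = 0.19.]
Remaining roots from the quadratic factor 1 + (0.75) z + (0.76) z^2:
  Set 1 + (0.75) z + (0.76) z^2 = 0, i.e. a z^2 + b z + c = 0 with a = 0.76, b = 0.75, c = 1.
  Discriminant D = b^2 - 4ac = (0.75)^2 - 4*(0.76)*1 = 0.5625 - (3.04) = -2.4775.
  D < 0, so the roots are the complex-conjugate pair z = (-b +/- i sqrt(-D)) / (2a) = -0.4934 +/- 1.0355i.
  For a conjugate pair |z|^2 = z * conj(z) = (product of roots) = c/a = 1/(0.76) = 1.315789, so |z| = sqrt(1.315789) = 1.1471 for both roots.
Moduli of all roots: 4.0000, 1.1471, 1.1471.
All moduli strictly greater than 1? Yes.
Verdict: Stationary.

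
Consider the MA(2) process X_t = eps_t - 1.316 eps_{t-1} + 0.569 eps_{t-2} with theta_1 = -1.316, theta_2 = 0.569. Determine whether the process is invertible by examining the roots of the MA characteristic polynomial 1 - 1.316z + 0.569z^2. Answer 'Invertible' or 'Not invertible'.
\text{Invertible}

The MA(q) characteristic polynomial is P(z) = 1 - 1.316z + 0.569z^2.
Invertibility requires all roots to lie outside the unit circle, i.e. |z| > 1 for every root.
Set 1 + (-1.316) z + (0.569) z^2 = 0, i.e. a z^2 + b z + c = 0 with a = 0.569, b = -1.316, c = 1.
Discriminant D = b^2 - 4ac = (-1.316)^2 - 4*(0.569)*1 = 1.731856 - (2.276) = -0.544144.
D < 0, so the roots are the complex-conjugate pair z = (-b +/- i sqrt(-D)) / (2a) = 1.1564 +/- 0.6482i.
For a conjugate pair |z|^2 = z * conj(z) = (product of roots) = c/a = 1/(0.569) = 1.757469, so |z| = sqrt(1.757469) = 1.3257 for both roots.
Moduli of all roots: 1.3257, 1.3257.
All moduli strictly greater than 1? Yes.
Verdict: Invertible.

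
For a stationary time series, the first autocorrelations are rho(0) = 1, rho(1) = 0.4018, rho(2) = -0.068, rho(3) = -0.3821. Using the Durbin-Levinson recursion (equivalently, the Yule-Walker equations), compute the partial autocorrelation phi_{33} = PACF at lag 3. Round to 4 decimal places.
\phi_{33} = -0.3060

The PACF at lag k is phi_{kk}, the last component of the solution
to the Yule-Walker system G_k phi = r_k where
  (G_k)_{ij} = rho(|i - j|), (r_k)_i = rho(i), i,j = 1..k.
Equivalently, Durbin-Levinson gives phi_{kk} iteratively:
  phi_{11} = rho(1)
  phi_{kk} = [rho(k) - sum_{j=1..k-1} phi_{k-1,j} rho(k-j)]
            / [1 - sum_{j=1..k-1} phi_{k-1,j} rho(j)],
  phi_{k,j} = phi_{k-1,j} - phi_{kk} phi_{k-1,k-j},  j = 1..k-1.
Step k = 1:
  phi_11 = rho(1) = 0.4018.
Step k = 2:
  phi_22 = [rho(2) - phi_11 rho(1)] / [1 - phi_11 rho(1)] = [-0.068 - (0.4018)(0.4018)] / [1 - (0.4018)(0.4018)]
         = -0.22944324 / 0.83855676 = -0.273617.
  Update: phi_21 = phi_11 - phi_22 phi_11 = 0.4018 - (-0.273617)(0.4018) = 0.511739.
Step k = 3:
  phi_33 = [rho(3) - phi_21 rho(2) - phi_22 rho(1)] / [1 - phi_21 rho(1) - phi_22 rho(2)]
    numerator   = -0.3821 - (0.511739)(-0.068) - (-0.273617)(0.4018) = -0.23736249
    denominator = 1 - (0.511739)(0.4018) - (-0.273617)(-0.068) = 0.77577723
  phi_33 = -0.23736249 / 0.77577723 = -0.306.
Therefore phi_{33} = -0.3060.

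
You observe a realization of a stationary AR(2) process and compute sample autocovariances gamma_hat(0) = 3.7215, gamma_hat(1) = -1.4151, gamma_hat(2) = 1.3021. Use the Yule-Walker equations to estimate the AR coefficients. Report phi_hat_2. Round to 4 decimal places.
\hat\phi_{2} = 0.2400

The Yule-Walker equations for an AR(p) process read, in matrix form,
  Gamma_p phi = r_p,   with   (Gamma_p)_{ij} = gamma(|i - j|),
                       (r_p)_i = gamma(i),   i,j = 1..p.
Substitute the sample gammas (Toeplitz matrix and right-hand side of size 2):
  Gamma_p = [[3.7215, -1.4151], [-1.4151, 3.7215]]
  r_p     = [-1.4151, 1.3021]
Written out:
  3.7215 phi_1 - 1.4151 phi_2 = -1.4151
  -1.4151 phi_1 + 3.7215 phi_2 = 1.3021
Solve by Cramer's rule:
  det = gamma(0)^2 - gamma(1)^2 = (3.7215)^2 - (-1.4151)^2 = 13.84956225 - 2.00250801 = 11.84705424
  phi_hat_1 = [gamma(1) gamma(0) - gamma(1) gamma(2)] / det = [(-1.4151)(3.7215) - (-1.4151)(1.3021)] / 11.84705424 = -3.42369294 / 11.84705424 = -0.289
  phi_hat_2 = [gamma(0) gamma(2) - gamma(1)^2] / det = [(3.7215)(1.3021) - (-1.4151)^2] / 11.84705424 = 2.84325714 / 11.84705424 = 0.24
So phi_hat = [-0.2890, 0.2400].
Therefore phi_hat_2 = 0.2400.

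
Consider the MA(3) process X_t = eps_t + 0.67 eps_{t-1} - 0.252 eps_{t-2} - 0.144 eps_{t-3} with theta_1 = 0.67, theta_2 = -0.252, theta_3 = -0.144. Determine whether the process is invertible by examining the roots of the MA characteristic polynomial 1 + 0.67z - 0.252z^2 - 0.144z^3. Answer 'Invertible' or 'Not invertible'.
\text{Invertible}

The MA(q) characteristic polynomial is P(z) = 1 + 0.67z - 0.252z^2 - 0.144z^3.
Invertibility requires all roots to lie outside the unit circle, i.e. |z| > 1 for every root.
Degree 3: look for a simple real root z0 first, then factor out (1 - z/z0) and solve the remaining quadratic.
Testing z0 = -2.5: P(-2.5) = 1 + (0.67)(-2.5) + (-0.252)(-2.5)^2 + (-0.144)(-2.5)^3
  = 1 + (-1.675) + (-1.575) + (2.25) = 0.  So z_0 = -2.5 is a root, |z_0| = 2.5.
Divide out the factor (1 + 0.4 z) = (1 - z/z0) (since 1/z0 = -0.4):
  P(z) = (1 + 0.4 z)(1 + (0.27) z + (-0.36) z^2)
  [check: z-coef 0.27 - (-0.4) = 0.67; z^2-coef -0.36 - (-0.4)(0.27) = -0.252; z^3-coef -(-0.4)(-0.36) = -0.144.]
Remaining roots from the quadratic factor 1 + (0.27) z + (-0.36) z^2:
  Set 1 + (0.27) z + (-0.36) z^2 = 0, i.e. a z^2 + b z + c = 0 with a = -0.36, b = 0.27, c = 1.
  Discriminant D = b^2 - 4ac = (0.27)^2 - 4*(-0.36)*1 = 0.0729 - (-1.44) = 1.5129.
  D >= 0, so the roots are real: z = (-b +/- sqrt(D)) / (2a) = (-0.27 +/- 1.23) / (-0.72).
    z_1 = (-0.27 + 1.23) / (-0.72) = -1.3333,   |z_1| = 1.3333.
    z_2 = (-0.27 - 1.23) / (-0.72) = 2.0833,   |z_2| = 2.0833.
Moduli of all roots: 2.5000, 1.3333, 2.0833.
All moduli strictly greater than 1? Yes.
Verdict: Invertible.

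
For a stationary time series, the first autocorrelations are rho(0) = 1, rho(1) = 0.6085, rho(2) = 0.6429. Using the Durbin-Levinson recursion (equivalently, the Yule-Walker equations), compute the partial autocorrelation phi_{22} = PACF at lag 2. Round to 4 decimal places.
\phi_{22} = 0.4329

The PACF at lag k is phi_{kk}, the last component of the solution
to the Yule-Walker system G_k phi = r_k where
  (G_k)_{ij} = rho(|i - j|), (r_k)_i = rho(i), i,j = 1..k.
Equivalently, Durbin-Levinson gives phi_{kk} iteratively:
  phi_{11} = rho(1)
  phi_{kk} = [rho(k) - sum_{j=1..k-1} phi_{k-1,j} rho(k-j)]
            / [1 - sum_{j=1..k-1} phi_{k-1,j} rho(j)],
  phi_{k,j} = phi_{k-1,j} - phi_{kk} phi_{k-1,k-j},  j = 1..k-1.
Step k = 1:
  phi_11 = rho(1) = 0.6085.
Step k = 2:
  phi_22 = [rho(2) - phi_11 rho(1)] / [1 - phi_11 rho(1)] = [0.6429 - (0.6085)(0.6085)] / [1 - (0.6085)(0.6085)]
         = 0.27262775 / 0.62972775 = 0.4329.
Therefore phi_{22} = 0.4329.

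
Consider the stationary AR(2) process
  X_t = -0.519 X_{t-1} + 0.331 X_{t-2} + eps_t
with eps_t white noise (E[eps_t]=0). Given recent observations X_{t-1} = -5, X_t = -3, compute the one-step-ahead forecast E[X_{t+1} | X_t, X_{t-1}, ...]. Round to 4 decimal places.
E[X_{t+1} \mid \mathcal F_t] = -0.0980

For an AR(p) model X_t = c + sum_i phi_i X_{t-i} + eps_t, the
one-step-ahead conditional mean is
  E[X_{t+1} | X_t, ...] = c + sum_i phi_i X_{t+1-i}.
Substitute known values:
  E[X_{t+1} | ...] = (-0.519) * (-3) + (0.331) * (-5)
                   = -0.0980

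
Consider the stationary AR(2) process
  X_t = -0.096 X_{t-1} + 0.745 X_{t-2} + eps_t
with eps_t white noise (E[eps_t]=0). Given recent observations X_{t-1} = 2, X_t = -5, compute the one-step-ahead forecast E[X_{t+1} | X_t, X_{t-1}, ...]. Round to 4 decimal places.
E[X_{t+1} \mid \mathcal F_t] = 1.9700

For an AR(p) model X_t = c + sum_i phi_i X_{t-i} + eps_t, the
one-step-ahead conditional mean is
  E[X_{t+1} | X_t, ...] = c + sum_i phi_i X_{t+1-i}.
Substitute known values:
  E[X_{t+1} | ...] = (-0.096) * (-5) + (0.745) * (2)
                   = 1.9700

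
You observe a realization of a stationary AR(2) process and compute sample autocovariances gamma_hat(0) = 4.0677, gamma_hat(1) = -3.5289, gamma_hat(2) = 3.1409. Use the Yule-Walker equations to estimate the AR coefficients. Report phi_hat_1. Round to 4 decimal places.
\hat\phi_{1} = -0.7991

The Yule-Walker equations for an AR(p) process read, in matrix form,
  Gamma_p phi = r_p,   with   (Gamma_p)_{ij} = gamma(|i - j|),
                       (r_p)_i = gamma(i),   i,j = 1..p.
Substitute the sample gammas (Toeplitz matrix and right-hand side of size 2):
  Gamma_p = [[4.0677, -3.5289], [-3.5289, 4.0677]]
  r_p     = [-3.5289, 3.1409]
Written out:
  4.0677 phi_1 - 3.5289 phi_2 = -3.5289
  -3.5289 phi_1 + 4.0677 phi_2 = 3.1409
Solve by Cramer's rule:
  det = gamma(0)^2 - gamma(1)^2 = (4.0677)^2 - (-3.5289)^2 = 16.54618329 - 12.45313521 = 4.09304808
  phi_hat_1 = [gamma(1) gamma(0) - gamma(1) gamma(2)] / det = [(-3.5289)(4.0677) - (-3.5289)(3.1409)] / 4.09304808 = -3.27058452 / 4.09304808 = -0.7991
  phi_hat_2 = [gamma(0) gamma(2) - gamma(1)^2] / det = [(4.0677)(3.1409) - (-3.5289)^2] / 4.09304808 = 0.32310372 / 4.09304808 = 0.0789
So phi_hat = [-0.7991, 0.0789].
Therefore phi_hat_1 = -0.7991.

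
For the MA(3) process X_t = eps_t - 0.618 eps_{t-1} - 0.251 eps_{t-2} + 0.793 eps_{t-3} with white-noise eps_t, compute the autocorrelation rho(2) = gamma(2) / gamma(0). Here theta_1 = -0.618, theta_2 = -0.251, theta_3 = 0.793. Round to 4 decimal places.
\rho(2) = -0.3574

For an MA(q) process with theta_0 = 1, the autocovariance is
  gamma(k) = sigma^2 * sum_{i=0..q-k} theta_i * theta_{i+k},
and rho(k) = gamma(k) / gamma(0). Sigma^2 cancels.
  numerator   = (1)*(-0.251) + (-0.618)*(0.793) = -0.741074.
  denominator = (1)^2 + (-0.618)^2 + (-0.251)^2 + (0.793)^2 = 2.073774.
  rho(2) = -0.741074 / 2.073774 = -0.3574.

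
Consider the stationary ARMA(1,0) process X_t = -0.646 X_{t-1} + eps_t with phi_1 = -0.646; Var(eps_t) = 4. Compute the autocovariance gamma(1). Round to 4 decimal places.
\gamma(1) = -4.4347

Multiply the model equation by X_{t-k} and take expectations. With theta_0 = psi_0 = 1 and psi_j the MA(infinity) weights, this gives
  gamma(k) - sum_i phi_i gamma(k-i) = c_k,
  c_k = sigma^2 * sum_{j=k..q} theta_j psi_{j-k}   (c_k = 0 for k > q),
using gamma(-m) = gamma(m).
Pure AR (q = 0): c_0 = sigma^2 = 4, c_k = 0 for k >= 1.
Equations for k = 0 and k = 1 (AR order 1):
  gamma(0) = phi_1 gamma(1) + c_0
  gamma(1) = phi_1 gamma(0) + c_1
Substituting the second into the first: gamma(0) (1 - phi_1^2) = c_0 + phi_1 c_1, so
  gamma(0) = c_0 / (1 - phi_1^2) = 4 / (1 - (-0.646)^2) = 4 / 0.582684 = 6.864784.
  gamma(1) = phi_1 gamma(0) = (-0.646)(6.864784) = -4.434651.
Therefore gamma(1) = -4.4347 (to 4 decimal places).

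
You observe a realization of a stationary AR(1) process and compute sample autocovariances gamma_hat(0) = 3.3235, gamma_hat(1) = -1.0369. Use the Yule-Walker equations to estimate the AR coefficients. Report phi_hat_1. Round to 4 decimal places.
\hat\phi_{1} = -0.3120

The Yule-Walker equations for an AR(p) process read, in matrix form,
  Gamma_p phi = r_p,   with   (Gamma_p)_{ij} = gamma(|i - j|),
                       (r_p)_i = gamma(i),   i,j = 1..p.
Substitute the sample gammas (Toeplitz matrix and right-hand side of size 1):
  Gamma_p = [[3.3235]]
  r_p     = [-1.0369]
With p = 1 this is the single equation gamma(0) phi_1 = gamma(1):
  phi_hat_1 = gamma(1) / gamma(0) = -1.0369 / 3.3235 = -0.3120.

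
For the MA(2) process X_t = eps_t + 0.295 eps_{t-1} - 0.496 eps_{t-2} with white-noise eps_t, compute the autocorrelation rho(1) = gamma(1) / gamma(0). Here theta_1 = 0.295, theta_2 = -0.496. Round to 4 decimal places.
\rho(1) = 0.1115

For an MA(q) process with theta_0 = 1, the autocovariance is
  gamma(k) = sigma^2 * sum_{i=0..q-k} theta_i * theta_{i+k},
and rho(k) = gamma(k) / gamma(0). Sigma^2 cancels.
  numerator   = (1)*(0.295) + (0.295)*(-0.496) = 0.14868.
  denominator = (1)^2 + (0.295)^2 + (-0.496)^2 = 1.333041.
  rho(1) = 0.14868 / 1.333041 = 0.1115.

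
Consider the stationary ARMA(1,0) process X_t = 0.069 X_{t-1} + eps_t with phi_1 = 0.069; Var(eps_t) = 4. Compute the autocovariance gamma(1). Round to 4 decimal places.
\gamma(1) = 0.2773

Multiply the model equation by X_{t-k} and take expectations. With theta_0 = psi_0 = 1 and psi_j the MA(infinity) weights, this gives
  gamma(k) - sum_i phi_i gamma(k-i) = c_k,
  c_k = sigma^2 * sum_{j=k..q} theta_j psi_{j-k}   (c_k = 0 for k > q),
using gamma(-m) = gamma(m).
Pure AR (q = 0): c_0 = sigma^2 = 4, c_k = 0 for k >= 1.
Equations for k = 0 and k = 1 (AR order 1):
  gamma(0) = phi_1 gamma(1) + c_0
  gamma(1) = phi_1 gamma(0) + c_1
Substituting the second into the first: gamma(0) (1 - phi_1^2) = c_0 + phi_1 c_1, so
  gamma(0) = c_0 / (1 - phi_1^2) = 4 / (1 - (0.069)^2) = 4 / 0.995239 = 4.019135.
  gamma(1) = phi_1 gamma(0) = (0.069)(4.019135) = 0.27732.
Therefore gamma(1) = 0.2773 (to 4 decimal places).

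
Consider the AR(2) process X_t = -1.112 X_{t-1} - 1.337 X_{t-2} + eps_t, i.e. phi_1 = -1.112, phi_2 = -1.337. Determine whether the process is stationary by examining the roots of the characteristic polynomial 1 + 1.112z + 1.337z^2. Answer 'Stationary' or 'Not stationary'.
\text{Not stationary}

The AR(p) characteristic polynomial is P(z) = 1 + 1.112z + 1.337z^2.
Stationarity requires all roots to lie outside the unit circle, i.e. |z| > 1 for every root.
Set 1 + (1.112) z + (1.337) z^2 = 0, i.e. a z^2 + b z + c = 0 with a = 1.337, b = 1.112, c = 1.
Discriminant D = b^2 - 4ac = (1.112)^2 - 4*(1.337)*1 = 1.236544 - (5.348) = -4.111456.
D < 0, so the roots are the complex-conjugate pair z = (-b +/- i sqrt(-D)) / (2a) = -0.4159 +/- 0.7583i.
For a conjugate pair |z|^2 = z * conj(z) = (product of roots) = c/a = 1/(1.337) = 0.747943, so |z| = sqrt(0.747943) = 0.8648 for both roots.
Moduli of all roots: 0.8648, 0.8648.
All moduli strictly greater than 1? No.
Verdict: Not stationary.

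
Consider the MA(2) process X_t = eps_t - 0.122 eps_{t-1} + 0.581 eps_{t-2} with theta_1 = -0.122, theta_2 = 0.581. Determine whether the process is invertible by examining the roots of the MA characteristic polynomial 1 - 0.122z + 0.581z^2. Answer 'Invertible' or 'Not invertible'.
\text{Invertible}

The MA(q) characteristic polynomial is P(z) = 1 - 0.122z + 0.581z^2.
Invertibility requires all roots to lie outside the unit circle, i.e. |z| > 1 for every root.
Set 1 + (-0.122) z + (0.581) z^2 = 0, i.e. a z^2 + b z + c = 0 with a = 0.581, b = -0.122, c = 1.
Discriminant D = b^2 - 4ac = (-0.122)^2 - 4*(0.581)*1 = 0.014884 - (2.324) = -2.309116.
D < 0, so the roots are the complex-conjugate pair z = (-b +/- i sqrt(-D)) / (2a) = 0.105 +/- 1.3077i.
For a conjugate pair |z|^2 = z * conj(z) = (product of roots) = c/a = 1/(0.581) = 1.72117, so |z| = sqrt(1.72117) = 1.3119 for both roots.
Moduli of all roots: 1.3119, 1.3119.
All moduli strictly greater than 1? Yes.
Verdict: Invertible.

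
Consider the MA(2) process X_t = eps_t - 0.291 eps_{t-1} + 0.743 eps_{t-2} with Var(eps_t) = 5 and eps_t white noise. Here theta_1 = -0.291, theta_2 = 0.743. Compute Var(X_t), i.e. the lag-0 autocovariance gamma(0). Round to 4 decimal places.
\gamma(0) = 8.1837

For an MA(q) process X_t = eps_t + sum_i theta_i eps_{t-i} with
Var(eps_t) = sigma^2, the variance is
  gamma(0) = sigma^2 * (1 + sum_i theta_i^2).
  sum_i theta_i^2 = (-0.291)^2 + (0.743)^2 = 0.084681 + 0.552049 = 0.63673.
  gamma(0) = 5 * (1 + 0.63673) = 5 * 1.63673 = 8.18365, which rounds to 8.1837.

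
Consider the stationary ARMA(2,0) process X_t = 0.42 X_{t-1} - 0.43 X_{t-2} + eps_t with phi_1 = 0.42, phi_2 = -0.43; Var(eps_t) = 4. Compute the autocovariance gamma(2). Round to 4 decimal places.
\gamma(2) = -1.6469

Multiply the model equation by X_{t-k} and take expectations. With theta_0 = psi_0 = 1 and psi_j the MA(infinity) weights, this gives
  gamma(k) - sum_i phi_i gamma(k-i) = c_k,
  c_k = sigma^2 * sum_{j=k..q} theta_j psi_{j-k}   (c_k = 0 for k > q),
using gamma(-m) = gamma(m).
Pure AR (q = 0): c_0 = sigma^2 = 4, c_k = 0 for k >= 1.
Equations for k = 0, 1, 2 (AR order 2, c_2 = 0):
  (E0) gamma(0) = phi_1 gamma(1) + phi_2 gamma(2) + c_0
  (E1) gamma(1) = phi_1 gamma(0) + phi_2 gamma(1) + c_1
  (E2) gamma(2) = phi_1 gamma(1) + phi_2 gamma(0)
From (E1): gamma(1) = A gamma(0) + B with
  A = phi_1 / (1 - phi_2) = 0.42 / 1.43 = 0.293706,   B = c_1 / (1 - phi_2) = 0 / 1.43 = 0.
Insert (E2) into (E0): gamma(0) (1 - phi_2^2) = phi_1 (1 + phi_2) gamma(1) + c_0.
  phi_1 (1 + phi_2) = (0.42)(0.57) = 0.2394,   1 - phi_2^2 = 0.8151.
Replace gamma(1) by A gamma(0) + B and collect gamma(0):
  gamma(0) [0.8151 - (0.2394)(0.293706)] = c_0 = 4
  gamma(0) * 0.744787 = 4
  gamma(0) = 4 / 0.744787 = 5.370665.
  gamma(1) = A gamma(0) = (0.293706)(5.370665) = 1.577398.
  gamma(2) = phi_1 gamma(1) + phi_2 gamma(0) = (0.42)(1.577398) + (-0.43)(5.370665) = -1.646879.
Therefore gamma(2) = -1.6469 (to 4 decimal places).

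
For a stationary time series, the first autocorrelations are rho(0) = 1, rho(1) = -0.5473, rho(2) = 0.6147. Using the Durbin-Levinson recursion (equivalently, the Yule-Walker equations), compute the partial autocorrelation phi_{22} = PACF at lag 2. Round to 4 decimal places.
\phi_{22} = 0.4499

The PACF at lag k is phi_{kk}, the last component of the solution
to the Yule-Walker system G_k phi = r_k where
  (G_k)_{ij} = rho(|i - j|), (r_k)_i = rho(i), i,j = 1..k.
Equivalently, Durbin-Levinson gives phi_{kk} iteratively:
  phi_{11} = rho(1)
  phi_{kk} = [rho(k) - sum_{j=1..k-1} phi_{k-1,j} rho(k-j)]
            / [1 - sum_{j=1..k-1} phi_{k-1,j} rho(j)],
  phi_{k,j} = phi_{k-1,j} - phi_{kk} phi_{k-1,k-j},  j = 1..k-1.
Step k = 1:
  phi_11 = rho(1) = -0.5473.
Step k = 2:
  phi_22 = [rho(2) - phi_11 rho(1)] / [1 - phi_11 rho(1)] = [0.6147 - (-0.5473)(-0.5473)] / [1 - (-0.5473)(-0.5473)]
         = 0.31516271 / 0.70046271 = 0.4499.
Therefore phi_{22} = 0.4499.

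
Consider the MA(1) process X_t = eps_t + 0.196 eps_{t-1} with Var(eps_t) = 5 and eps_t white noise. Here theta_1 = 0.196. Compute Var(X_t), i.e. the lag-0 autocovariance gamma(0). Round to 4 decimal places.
\gamma(0) = 5.1921

For an MA(q) process X_t = eps_t + sum_i theta_i eps_{t-i} with
Var(eps_t) = sigma^2, the variance is
  gamma(0) = sigma^2 * (1 + sum_i theta_i^2).
  sum_i theta_i^2 = (0.196)^2 = 0.038416.
  gamma(0) = 5 * (1 + 0.038416) = 5 * 1.038416 = 5.19208, which rounds to 5.1921.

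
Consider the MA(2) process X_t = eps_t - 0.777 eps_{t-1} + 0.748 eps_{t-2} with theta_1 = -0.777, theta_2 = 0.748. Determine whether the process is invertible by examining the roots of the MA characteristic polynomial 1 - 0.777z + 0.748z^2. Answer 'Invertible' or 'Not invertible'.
\text{Invertible}

The MA(q) characteristic polynomial is P(z) = 1 - 0.777z + 0.748z^2.
Invertibility requires all roots to lie outside the unit circle, i.e. |z| > 1 for every root.
Set 1 + (-0.777) z + (0.748) z^2 = 0, i.e. a z^2 + b z + c = 0 with a = 0.748, b = -0.777, c = 1.
Discriminant D = b^2 - 4ac = (-0.777)^2 - 4*(0.748)*1 = 0.603729 - (2.992) = -2.388271.
D < 0, so the roots are the complex-conjugate pair z = (-b +/- i sqrt(-D)) / (2a) = 0.5194 +/- 1.033i.
For a conjugate pair |z|^2 = z * conj(z) = (product of roots) = c/a = 1/(0.748) = 1.336898, so |z| = sqrt(1.336898) = 1.1562 for both roots.
Moduli of all roots: 1.1562, 1.1562.
All moduli strictly greater than 1? Yes.
Verdict: Invertible.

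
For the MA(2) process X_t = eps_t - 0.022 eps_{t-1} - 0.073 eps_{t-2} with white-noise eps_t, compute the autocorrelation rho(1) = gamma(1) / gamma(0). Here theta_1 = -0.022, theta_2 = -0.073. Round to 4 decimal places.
\rho(1) = -0.0203

For an MA(q) process with theta_0 = 1, the autocovariance is
  gamma(k) = sigma^2 * sum_{i=0..q-k} theta_i * theta_{i+k},
and rho(k) = gamma(k) / gamma(0). Sigma^2 cancels.
  numerator   = (1)*(-0.022) + (-0.022)*(-0.073) = -0.020394.
  denominator = (1)^2 + (-0.022)^2 + (-0.073)^2 = 1.005813.
  rho(1) = -0.020394 / 1.005813 = -0.0203.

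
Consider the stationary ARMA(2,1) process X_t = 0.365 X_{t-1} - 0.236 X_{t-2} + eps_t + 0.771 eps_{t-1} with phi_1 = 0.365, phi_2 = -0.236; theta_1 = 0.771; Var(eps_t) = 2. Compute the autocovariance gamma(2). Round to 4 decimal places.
\gamma(2) = -0.1544

Multiply the model equation by X_{t-k} and take expectations. With theta_0 = psi_0 = 1 and psi_j the MA(infinity) weights, this gives
  gamma(k) - sum_i phi_i gamma(k-i) = c_k,
  c_k = sigma^2 * sum_{j=k..q} theta_j psi_{j-k}   (c_k = 0 for k > q),
using gamma(-m) = gamma(m).
psi-weights needed (psi_j = theta_j + sum_i phi_i psi_{j-i}):
  psi_1 = theta_1 + phi_1 = 0.771 + (0.365) = 1.136
Right-hand sides:
  c_0 = sigma^2 (1 + theta_1 psi_1) = 2 * (1 + (0.771)(1.136)) = 2 * 1.875856 = 3.751712
  c_1 = sigma^2 theta_1 = 2 * (0.771) = 1.542
  c_2 = 0
Equations for k = 0, 1, 2 (AR order 2, c_2 = 0):
  (E0) gamma(0) = phi_1 gamma(1) + phi_2 gamma(2) + c_0
  (E1) gamma(1) = phi_1 gamma(0) + phi_2 gamma(1) + c_1
  (E2) gamma(2) = phi_1 gamma(1) + phi_2 gamma(0)
From (E1): gamma(1) = A gamma(0) + B with
  A = phi_1 / (1 - phi_2) = 0.365 / 1.236 = 0.295307,   B = c_1 / (1 - phi_2) = 1.542 / 1.236 = 1.247573.
Insert (E2) into (E0): gamma(0) (1 - phi_2^2) = phi_1 (1 + phi_2) gamma(1) + c_0.
  phi_1 (1 + phi_2) = (0.365)(0.764) = 0.27886,   1 - phi_2^2 = 0.944304.
Replace gamma(1) by A gamma(0) + B and collect gamma(0):
  gamma(0) [0.944304 - (0.27886)(0.295307)] = (0.27886)(1.247573) + 3.751712
  gamma(0) * 0.861955 = 4.09961
  gamma(0) = 4.09961 / 0.861955 = 4.756179.
  gamma(1) = A gamma(0) + B = (0.295307)(4.756179) + (1.247573) = 2.652108.
  gamma(2) = phi_1 gamma(1) + phi_2 gamma(0) = (0.365)(2.652108) + (-0.236)(4.756179) = -0.154439.
Therefore gamma(2) = -0.1544 (to 4 decimal places).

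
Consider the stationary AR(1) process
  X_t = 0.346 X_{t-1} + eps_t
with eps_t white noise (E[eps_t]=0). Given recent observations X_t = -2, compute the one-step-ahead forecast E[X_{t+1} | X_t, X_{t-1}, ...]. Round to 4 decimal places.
E[X_{t+1} \mid \mathcal F_t] = -0.6920

For an AR(p) model X_t = c + sum_i phi_i X_{t-i} + eps_t, the
one-step-ahead conditional mean is
  E[X_{t+1} | X_t, ...] = c + sum_i phi_i X_{t+1-i}.
Substitute known values:
  E[X_{t+1} | ...] = (0.346) * (-2)
                   = -0.6920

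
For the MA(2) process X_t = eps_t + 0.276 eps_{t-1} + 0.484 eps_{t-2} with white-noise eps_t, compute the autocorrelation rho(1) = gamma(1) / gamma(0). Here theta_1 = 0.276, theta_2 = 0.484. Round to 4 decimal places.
\rho(1) = 0.3126

For an MA(q) process with theta_0 = 1, the autocovariance is
  gamma(k) = sigma^2 * sum_{i=0..q-k} theta_i * theta_{i+k},
and rho(k) = gamma(k) / gamma(0). Sigma^2 cancels.
  numerator   = (1)*(0.276) + (0.276)*(0.484) = 0.409584.
  denominator = (1)^2 + (0.276)^2 + (0.484)^2 = 1.310432.
  rho(1) = 0.409584 / 1.310432 = 0.3126.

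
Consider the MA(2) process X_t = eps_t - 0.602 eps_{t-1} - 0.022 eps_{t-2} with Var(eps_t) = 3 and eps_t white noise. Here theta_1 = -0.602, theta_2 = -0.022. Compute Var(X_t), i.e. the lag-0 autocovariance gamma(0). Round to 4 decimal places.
\gamma(0) = 4.0887

For an MA(q) process X_t = eps_t + sum_i theta_i eps_{t-i} with
Var(eps_t) = sigma^2, the variance is
  gamma(0) = sigma^2 * (1 + sum_i theta_i^2).
  sum_i theta_i^2 = (-0.602)^2 + (-0.022)^2 = 0.362404 + 0.000484 = 0.362888.
  gamma(0) = 3 * (1 + 0.362888) = 3 * 1.362888 = 4.088664, which rounds to 4.0887.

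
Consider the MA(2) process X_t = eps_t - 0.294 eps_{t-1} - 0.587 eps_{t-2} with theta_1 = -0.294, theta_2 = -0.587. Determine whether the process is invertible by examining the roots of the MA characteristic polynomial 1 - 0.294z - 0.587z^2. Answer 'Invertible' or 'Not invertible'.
\text{Invertible}

The MA(q) characteristic polynomial is P(z) = 1 - 0.294z - 0.587z^2.
Invertibility requires all roots to lie outside the unit circle, i.e. |z| > 1 for every root.
Set 1 + (-0.294) z + (-0.587) z^2 = 0, i.e. a z^2 + b z + c = 0 with a = -0.587, b = -0.294, c = 1.
Discriminant D = b^2 - 4ac = (-0.294)^2 - 4*(-0.587)*1 = 0.086436 - (-2.348) = 2.434436.
D >= 0, so the roots are real: z = (-b +/- sqrt(D)) / (2a) = (0.294 +/- 1.560268) / (-1.174).
  z_1 = (0.294 + 1.560268) / (-1.174) = -1.5794,   |z_1| = 1.5794.
  z_2 = (0.294 - 1.560268) / (-1.174) = 1.0786,   |z_2| = 1.0786.
Moduli of all roots: 1.5794, 1.0786.
All moduli strictly greater than 1? Yes.
Verdict: Invertible.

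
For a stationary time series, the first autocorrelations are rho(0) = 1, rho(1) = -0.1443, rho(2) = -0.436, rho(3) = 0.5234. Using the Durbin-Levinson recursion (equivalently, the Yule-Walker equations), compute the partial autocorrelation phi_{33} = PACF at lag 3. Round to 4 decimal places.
\phi_{33} = 0.4749

The PACF at lag k is phi_{kk}, the last component of the solution
to the Yule-Walker system G_k phi = r_k where
  (G_k)_{ij} = rho(|i - j|), (r_k)_i = rho(i), i,j = 1..k.
Equivalently, Durbin-Levinson gives phi_{kk} iteratively:
  phi_{11} = rho(1)
  phi_{kk} = [rho(k) - sum_{j=1..k-1} phi_{k-1,j} rho(k-j)]
            / [1 - sum_{j=1..k-1} phi_{k-1,j} rho(j)],
  phi_{k,j} = phi_{k-1,j} - phi_{kk} phi_{k-1,k-j},  j = 1..k-1.
Step k = 1:
  phi_11 = rho(1) = -0.1443.
Step k = 2:
  phi_22 = [rho(2) - phi_11 rho(1)] / [1 - phi_11 rho(1)] = [-0.436 - (-0.1443)(-0.1443)] / [1 - (-0.1443)(-0.1443)]
         = -0.45682249 / 0.97917751 = -0.466537.
  Update: phi_21 = phi_11 - phi_22 phi_11 = -0.1443 - (-0.466537)(-0.1443) = -0.211621.
Step k = 3:
  phi_33 = [rho(3) - phi_21 rho(2) - phi_22 rho(1)] / [1 - phi_21 rho(1) - phi_22 rho(2)]
    numerator   = 0.5234 - (-0.211621)(-0.436) - (-0.466537)(-0.1443) = 0.36381184
    denominator = 1 - (-0.211621)(-0.1443) - (-0.466537)(-0.436) = 0.76605294
  phi_33 = 0.36381184 / 0.76605294 = 0.4749.
Therefore phi_{33} = 0.4749.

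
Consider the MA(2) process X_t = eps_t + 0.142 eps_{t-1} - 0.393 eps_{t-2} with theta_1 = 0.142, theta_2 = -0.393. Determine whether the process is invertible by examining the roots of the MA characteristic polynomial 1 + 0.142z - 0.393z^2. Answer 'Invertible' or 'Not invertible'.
\text{Invertible}

The MA(q) characteristic polynomial is P(z) = 1 + 0.142z - 0.393z^2.
Invertibility requires all roots to lie outside the unit circle, i.e. |z| > 1 for every root.
Set 1 + (0.142) z + (-0.393) z^2 = 0, i.e. a z^2 + b z + c = 0 with a = -0.393, b = 0.142, c = 1.
Discriminant D = b^2 - 4ac = (0.142)^2 - 4*(-0.393)*1 = 0.020164 - (-1.572) = 1.592164.
D >= 0, so the roots are real: z = (-b +/- sqrt(D)) / (2a) = (-0.142 +/- 1.26181) / (-0.786).
  z_1 = (-0.142 + 1.26181) / (-0.786) = -1.4247,   |z_1| = 1.4247.
  z_2 = (-0.142 - 1.26181) / (-0.786) = 1.786,   |z_2| = 1.786.
Moduli of all roots: 1.4247, 1.7860.
All moduli strictly greater than 1? Yes.
Verdict: Invertible.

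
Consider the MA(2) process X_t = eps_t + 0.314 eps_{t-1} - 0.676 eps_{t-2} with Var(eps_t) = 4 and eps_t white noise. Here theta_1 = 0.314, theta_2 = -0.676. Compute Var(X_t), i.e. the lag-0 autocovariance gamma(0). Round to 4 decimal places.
\gamma(0) = 6.2223

For an MA(q) process X_t = eps_t + sum_i theta_i eps_{t-i} with
Var(eps_t) = sigma^2, the variance is
  gamma(0) = sigma^2 * (1 + sum_i theta_i^2).
  sum_i theta_i^2 = (0.314)^2 + (-0.676)^2 = 0.098596 + 0.456976 = 0.555572.
  gamma(0) = 4 * (1 + 0.555572) = 4 * 1.555572 = 6.222288, which rounds to 6.2223.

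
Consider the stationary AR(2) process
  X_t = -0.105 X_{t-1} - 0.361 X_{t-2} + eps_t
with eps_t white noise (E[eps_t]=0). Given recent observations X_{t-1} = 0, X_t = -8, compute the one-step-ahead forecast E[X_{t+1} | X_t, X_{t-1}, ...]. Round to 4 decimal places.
E[X_{t+1} \mid \mathcal F_t] = 0.8400

For an AR(p) model X_t = c + sum_i phi_i X_{t-i} + eps_t, the
one-step-ahead conditional mean is
  E[X_{t+1} | X_t, ...] = c + sum_i phi_i X_{t+1-i}.
Substitute known values:
  E[X_{t+1} | ...] = (-0.105) * (-8) + (-0.361) * (0)
                   = 0.8400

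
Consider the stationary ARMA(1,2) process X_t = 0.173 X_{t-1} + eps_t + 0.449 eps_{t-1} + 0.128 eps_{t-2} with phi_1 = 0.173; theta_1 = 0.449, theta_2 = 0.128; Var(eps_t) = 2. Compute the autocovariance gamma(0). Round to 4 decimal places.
\gamma(0) = 2.8882

Multiply the model equation by X_{t-k} and take expectations. With theta_0 = psi_0 = 1 and psi_j the MA(infinity) weights, this gives
  gamma(k) - sum_i phi_i gamma(k-i) = c_k,
  c_k = sigma^2 * sum_{j=k..q} theta_j psi_{j-k}   (c_k = 0 for k > q),
using gamma(-m) = gamma(m).
psi-weights needed (psi_j = theta_j + sum_i phi_i psi_{j-i}):
  psi_1 = theta_1 + phi_1 = 0.449 + (0.173) = 0.622
  psi_2 = theta_2 + phi_1 psi_1 = 0.128 + (0.173)(0.622) = 0.235606
Right-hand sides:
  c_0 = sigma^2 (1 + theta_1 psi_1 + theta_2 psi_2) = 2 * (1 + (0.449)(0.622) + (0.128)(0.235606)) = 2 * 1.309436 = 2.618871
  c_1 = sigma^2 (theta_1 + theta_2 psi_1) = 2 * (0.449 + (0.128)(0.622)) = 1.057232
  c_2 = sigma^2 theta_2 = 2 * (0.128) = 0.256
Equations for k = 0 and k = 1 (AR order 1):
  gamma(0) = phi_1 gamma(1) + c_0
  gamma(1) = phi_1 gamma(0) + c_1
Substituting the second into the first: gamma(0) (1 - phi_1^2) = c_0 + phi_1 c_1, so
  gamma(0) = (c_0 + phi_1 c_1) / (1 - phi_1^2) = (2.618871 + (0.173)(1.057232)) / (1 - (0.173)^2) = 2.801772 / 0.970071 = 2.888214.
Therefore gamma(0) = 2.8882 (to 4 decimal places).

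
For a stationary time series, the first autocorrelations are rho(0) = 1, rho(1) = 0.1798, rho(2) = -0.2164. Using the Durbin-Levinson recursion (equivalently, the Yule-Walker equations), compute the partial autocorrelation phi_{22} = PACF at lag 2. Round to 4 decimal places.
\phi_{22} = -0.2570

The PACF at lag k is phi_{kk}, the last component of the solution
to the Yule-Walker system G_k phi = r_k where
  (G_k)_{ij} = rho(|i - j|), (r_k)_i = rho(i), i,j = 1..k.
Equivalently, Durbin-Levinson gives phi_{kk} iteratively:
  phi_{11} = rho(1)
  phi_{kk} = [rho(k) - sum_{j=1..k-1} phi_{k-1,j} rho(k-j)]
            / [1 - sum_{j=1..k-1} phi_{k-1,j} rho(j)],
  phi_{k,j} = phi_{k-1,j} - phi_{kk} phi_{k-1,k-j},  j = 1..k-1.
Step k = 1:
  phi_11 = rho(1) = 0.1798.
Step k = 2:
  phi_22 = [rho(2) - phi_11 rho(1)] / [1 - phi_11 rho(1)] = [-0.2164 - (0.1798)(0.1798)] / [1 - (0.1798)(0.1798)]
         = -0.24872804 / 0.96767196 = -0.257.
Therefore phi_{22} = -0.2570.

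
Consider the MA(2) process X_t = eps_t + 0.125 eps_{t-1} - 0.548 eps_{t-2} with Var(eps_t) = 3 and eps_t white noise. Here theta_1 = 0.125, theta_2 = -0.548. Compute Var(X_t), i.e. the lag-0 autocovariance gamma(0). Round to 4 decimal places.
\gamma(0) = 3.9478

For an MA(q) process X_t = eps_t + sum_i theta_i eps_{t-i} with
Var(eps_t) = sigma^2, the variance is
  gamma(0) = sigma^2 * (1 + sum_i theta_i^2).
  sum_i theta_i^2 = (0.125)^2 + (-0.548)^2 = 0.015625 + 0.300304 = 0.315929.
  gamma(0) = 3 * (1 + 0.315929) = 3 * 1.315929 = 3.947787, which rounds to 3.9478.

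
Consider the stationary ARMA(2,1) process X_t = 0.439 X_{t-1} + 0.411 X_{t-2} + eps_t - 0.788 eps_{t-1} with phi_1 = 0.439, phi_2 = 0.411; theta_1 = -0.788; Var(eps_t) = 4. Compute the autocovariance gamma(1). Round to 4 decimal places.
\gamma(1) = -1.7495

Multiply the model equation by X_{t-k} and take expectations. With theta_0 = psi_0 = 1 and psi_j the MA(infinity) weights, this gives
  gamma(k) - sum_i phi_i gamma(k-i) = c_k,
  c_k = sigma^2 * sum_{j=k..q} theta_j psi_{j-k}   (c_k = 0 for k > q),
using gamma(-m) = gamma(m).
psi-weights needed (psi_j = theta_j + sum_i phi_i psi_{j-i}):
  psi_1 = theta_1 + phi_1 = -0.788 + (0.439) = -0.349
Right-hand sides:
  c_0 = sigma^2 (1 + theta_1 psi_1) = 4 * (1 + (-0.788)(-0.349)) = 4 * 1.275012 = 5.100048
  c_1 = sigma^2 theta_1 = 4 * (-0.788) = -3.152
  c_2 = 0
Equations for k = 0, 1, 2 (AR order 2, c_2 = 0):
  (E0) gamma(0) = phi_1 gamma(1) + phi_2 gamma(2) + c_0
  (E1) gamma(1) = phi_1 gamma(0) + phi_2 gamma(1) + c_1
  (E2) gamma(2) = phi_1 gamma(1) + phi_2 gamma(0)
From (E1): gamma(1) = A gamma(0) + B with
  A = phi_1 / (1 - phi_2) = 0.439 / 0.589 = 0.745331,   B = c_1 / (1 - phi_2) = -3.152 / 0.589 = -5.351443.
Insert (E2) into (E0): gamma(0) (1 - phi_2^2) = phi_1 (1 + phi_2) gamma(1) + c_0.
  phi_1 (1 + phi_2) = (0.439)(1.411) = 0.619429,   1 - phi_2^2 = 0.831079.
Replace gamma(1) by A gamma(0) + B and collect gamma(0):
  gamma(0) [0.831079 - (0.619429)(0.745331)] = (0.619429)(-5.351443) + 5.100048
  gamma(0) * 0.369399 = 1.785209
  gamma(0) = 1.785209 / 0.369399 = 4.832735.
  gamma(1) = A gamma(0) + B = (0.745331)(4.832735) + (-5.351443) = -1.749456.
Therefore gamma(1) = -1.7495 (to 4 decimal places).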